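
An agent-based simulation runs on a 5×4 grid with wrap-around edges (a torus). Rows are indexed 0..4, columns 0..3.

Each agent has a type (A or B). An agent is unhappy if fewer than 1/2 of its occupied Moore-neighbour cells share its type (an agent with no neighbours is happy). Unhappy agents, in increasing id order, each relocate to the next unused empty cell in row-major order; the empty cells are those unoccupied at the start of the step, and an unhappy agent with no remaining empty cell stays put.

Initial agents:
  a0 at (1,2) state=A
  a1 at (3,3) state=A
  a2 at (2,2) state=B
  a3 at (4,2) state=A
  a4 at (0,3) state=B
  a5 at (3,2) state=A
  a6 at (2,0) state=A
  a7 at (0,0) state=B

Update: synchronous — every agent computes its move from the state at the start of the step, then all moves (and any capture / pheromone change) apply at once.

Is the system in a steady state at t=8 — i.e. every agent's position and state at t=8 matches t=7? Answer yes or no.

no

t=1: a0@(0,1):A a1@(3,3):A a2@(0,2):B a3@(4,2):A a4@(1,0):B a5@(3,2):A a6@(2,0):A a7@(0,0):B
t=2: a0@(0,3):A a1@(3,3):A a2@(1,1):B a3@(4,2):A a4@(1,2):B a5@(3,2):A a6@(2,0):A a7@(0,0):B
t=3: a0@(0,1):A a1@(3,3):A a2@(1,1):B a3@(4,2):A a4@(1,2):B a5@(3,2):A a6@(2,0):A a7@(0,0):B
t=4: a0@(0,2):A a1@(3,3):A a2@(1,1):B a3@(4,2):A a4@(1,2):B a5@(3,2):A a6@(2,0):A a7@(0,0):B
t=5: a0@(0,1):A a1@(3,3):A a2@(1,1):B a3@(4,2):A a4@(1,2):B a5@(3,2):A a6@(2,0):A a7@(0,0):B
t=6: a0@(0,2):A a1@(3,3):A a2@(1,1):B a3@(4,2):A a4@(1,2):B a5@(3,2):A a6@(2,0):A a7@(0,0):B
t=7: a0@(0,1):A a1@(3,3):A a2@(1,1):B a3@(4,2):A a4@(1,2):B a5@(3,2):A a6@(2,0):A a7@(0,0):B
t=8: a0@(0,2):A a1@(3,3):A a2@(1,1):B a3@(4,2):A a4@(1,2):B a5@(3,2):A a6@(2,0):A a7@(0,0):B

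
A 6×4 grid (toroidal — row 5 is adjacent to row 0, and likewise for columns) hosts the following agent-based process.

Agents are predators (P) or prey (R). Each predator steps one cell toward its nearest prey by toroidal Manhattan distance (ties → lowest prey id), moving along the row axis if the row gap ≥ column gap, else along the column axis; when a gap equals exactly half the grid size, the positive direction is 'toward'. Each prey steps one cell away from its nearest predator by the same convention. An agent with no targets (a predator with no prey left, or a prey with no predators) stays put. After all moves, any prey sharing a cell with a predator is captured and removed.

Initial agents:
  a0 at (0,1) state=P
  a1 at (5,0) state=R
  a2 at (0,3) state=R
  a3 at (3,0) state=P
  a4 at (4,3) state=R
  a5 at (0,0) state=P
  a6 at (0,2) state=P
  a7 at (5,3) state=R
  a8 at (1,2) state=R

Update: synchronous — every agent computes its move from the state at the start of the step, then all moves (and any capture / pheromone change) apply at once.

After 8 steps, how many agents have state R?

t=1: a0@(5,1):P a2@(0,2):R a3@(4,0):P a4@(5,3):R a5@(5,0):P a6@(0,3):P a7@(4,3):R a8@(2,2):R
t=2: a0@(0,1):P a3@(4,3):P a4@(5,2):R a5@(5,3):P a6@(0,2):P a7@(4,2):R a8@(3,2):R
t=3: a0@(5,1):P a3@(4,2):P a5@(5,2):P a6@(5,2):P a7@(4,1):R a8@(2,2):R
t=4: a0@(4,1):P a3@(4,1):P a5@(4,2):P a6@(4,2):P a7@(3,1):R a8@(1,2):R
t=5: a0@(3,1):P a3@(3,1):P a5@(3,2):P a6@(3,2):P a7@(2,1):R a8@(0,2):R
t=6: a0@(2,1):P a3@(2,1):P a5@(2,2):P a6@(2,2):P a7@(1,1):R a8@(5,2):R
t=7: a0@(1,1):P a3@(1,1):P a5@(1,2):P a6@(1,2):P a7@(0,1):R a8@(4,2):R
t=8: a0@(0,1):P a3@(0,1):P a5@(0,2):P a6@(0,2):P a7@(5,1):R a8@(3,2):R

2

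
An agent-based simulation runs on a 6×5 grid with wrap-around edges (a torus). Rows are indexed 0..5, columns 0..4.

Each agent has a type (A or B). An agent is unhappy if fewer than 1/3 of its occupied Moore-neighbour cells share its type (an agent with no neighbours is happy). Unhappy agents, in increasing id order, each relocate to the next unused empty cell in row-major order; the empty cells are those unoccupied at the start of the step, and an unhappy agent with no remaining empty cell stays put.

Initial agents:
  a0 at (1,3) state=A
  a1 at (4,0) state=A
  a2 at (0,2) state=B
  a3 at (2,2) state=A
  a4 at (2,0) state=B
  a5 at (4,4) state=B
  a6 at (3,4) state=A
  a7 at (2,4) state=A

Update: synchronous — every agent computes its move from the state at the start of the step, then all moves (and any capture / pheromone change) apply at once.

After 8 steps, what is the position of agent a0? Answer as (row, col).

(1, 3)

t=1: a0@(1,3):A a1@(4,0):A a2@(0,0):B a3@(2,2):A a4@(0,1):B a5@(0,3):B a6@(3,4):A a7@(2,4):A
t=2: a0@(1,3):A a1@(4,0):A a2@(0,0):B a3@(2,2):A a4@(0,1):B a5@(0,2):B a6@(3,4):A a7@(2,4):A
t=3: (unchanged — steady state)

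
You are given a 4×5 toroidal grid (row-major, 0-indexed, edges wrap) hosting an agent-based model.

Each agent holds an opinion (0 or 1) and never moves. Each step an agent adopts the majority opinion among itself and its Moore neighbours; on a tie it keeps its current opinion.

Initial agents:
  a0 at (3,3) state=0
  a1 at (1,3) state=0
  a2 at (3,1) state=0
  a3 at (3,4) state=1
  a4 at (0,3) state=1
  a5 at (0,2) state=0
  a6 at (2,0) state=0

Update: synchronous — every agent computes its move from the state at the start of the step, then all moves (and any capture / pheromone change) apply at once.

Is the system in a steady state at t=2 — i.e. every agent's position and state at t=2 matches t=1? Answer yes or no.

t=1: a0@(3,3):0 a1@(1,3):0 a2@(3,1):0 a3@(3,4):1 a4@(0,3):0 a5@(0,2):0 a6@(2,0):0
t=2: a0@(3,3):0 a1@(1,3):0 a2@(3,1):0 a3@(3,4):0 a4@(0,3):0 a5@(0,2):0 a6@(2,0):0

no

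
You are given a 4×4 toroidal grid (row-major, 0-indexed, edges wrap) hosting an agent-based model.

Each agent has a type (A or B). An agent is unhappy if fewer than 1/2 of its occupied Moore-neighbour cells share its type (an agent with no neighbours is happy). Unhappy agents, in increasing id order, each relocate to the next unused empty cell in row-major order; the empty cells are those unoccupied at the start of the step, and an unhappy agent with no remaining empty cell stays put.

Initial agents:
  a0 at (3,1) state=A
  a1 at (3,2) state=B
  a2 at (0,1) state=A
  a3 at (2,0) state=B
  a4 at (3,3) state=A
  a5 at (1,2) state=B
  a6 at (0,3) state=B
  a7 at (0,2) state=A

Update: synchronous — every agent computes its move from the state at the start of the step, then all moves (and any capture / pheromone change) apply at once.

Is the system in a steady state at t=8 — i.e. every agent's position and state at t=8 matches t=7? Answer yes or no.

yes

t=1: a0@(3,1):A a1@(0,0):B a2@(0,1):A a3@(1,0):B a4@(1,1):A a5@(1,3):B a6@(0,3):B a7@(0,2):A
t=2: (unchanged — steady state)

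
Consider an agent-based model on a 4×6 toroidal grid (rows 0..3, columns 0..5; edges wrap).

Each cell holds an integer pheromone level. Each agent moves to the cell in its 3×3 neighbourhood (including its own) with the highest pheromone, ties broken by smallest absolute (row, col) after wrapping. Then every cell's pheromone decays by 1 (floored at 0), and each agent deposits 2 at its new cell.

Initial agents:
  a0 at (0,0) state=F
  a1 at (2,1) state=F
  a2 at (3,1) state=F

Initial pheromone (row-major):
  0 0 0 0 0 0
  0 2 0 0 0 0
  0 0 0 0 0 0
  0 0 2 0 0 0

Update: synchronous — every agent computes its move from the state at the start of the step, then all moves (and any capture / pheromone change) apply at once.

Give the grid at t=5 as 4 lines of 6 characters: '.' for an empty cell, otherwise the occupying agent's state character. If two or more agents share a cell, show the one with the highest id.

t=1: a0@(1,1) a1@(1,1) a2@(3,2) | pheromone: 0 0 0 0 0 0 / 0 5 0 0 0 0 / 0 0 0 0 0 0 / 0 0 3 0 0 0
t=2: a0@(1,1) a1@(1,1) a2@(3,2) | pheromone: 0 0 0 0 0 0 / 0 8 0 0 0 0 / 0 0 0 0 0 0 / 0 0 4 0 0 0
t=3: a0@(1,1) a1@(1,1) a2@(3,2) | pheromone: 0 0 0 0 0 0 / 0 11 0 0 0 0 / 0 0 0 0 0 0 / 0 0 5 0 0 0
t=4: a0@(1,1) a1@(1,1) a2@(3,2) | pheromone: 0 0 0 0 0 0 / 0 14 0 0 0 0 / 0 0 0 0 0 0 / 0 0 6 0 0 0
t=5: a0@(1,1) a1@(1,1) a2@(3,2) | pheromone: 0 0 0 0 0 0 / 0 17 0 0 0 0 / 0 0 0 0 0 0 / 0 0 7 0 0 0

......
.F....
......
..F...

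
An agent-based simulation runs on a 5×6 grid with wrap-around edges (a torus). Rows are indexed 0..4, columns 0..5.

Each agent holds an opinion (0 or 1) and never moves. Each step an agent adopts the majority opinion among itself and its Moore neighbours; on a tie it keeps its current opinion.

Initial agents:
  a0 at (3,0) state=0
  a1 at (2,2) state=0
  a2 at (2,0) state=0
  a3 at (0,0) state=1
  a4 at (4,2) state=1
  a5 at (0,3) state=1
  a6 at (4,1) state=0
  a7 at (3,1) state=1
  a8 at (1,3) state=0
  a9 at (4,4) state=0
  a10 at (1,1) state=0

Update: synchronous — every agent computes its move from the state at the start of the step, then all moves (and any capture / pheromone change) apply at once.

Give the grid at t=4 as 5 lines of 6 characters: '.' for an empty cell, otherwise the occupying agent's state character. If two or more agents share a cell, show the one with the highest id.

t=1: a0@(3,0):0 a1@(2,2):0 a2@(2,0):0 a3@(0,0):0 a4@(4,2):1 a5@(0,3):1 a6@(4,1):1 a7@(3,1):0 a8@(1,3):0 a9@(4,4):0 a10@(1,1):0
t=2: a0@(3,0):0 a1@(2,2):0 a2@(2,0):0 a3@(0,0):0 a4@(4,2):1 a5@(0,3):1 a6@(4,1):0 a7@(3,1):0 a8@(1,3):0 a9@(4,4):0 a10@(1,1):0
t=3: (unchanged — steady state)

0..1..
.0.0..
0.0...
00....
.01.0.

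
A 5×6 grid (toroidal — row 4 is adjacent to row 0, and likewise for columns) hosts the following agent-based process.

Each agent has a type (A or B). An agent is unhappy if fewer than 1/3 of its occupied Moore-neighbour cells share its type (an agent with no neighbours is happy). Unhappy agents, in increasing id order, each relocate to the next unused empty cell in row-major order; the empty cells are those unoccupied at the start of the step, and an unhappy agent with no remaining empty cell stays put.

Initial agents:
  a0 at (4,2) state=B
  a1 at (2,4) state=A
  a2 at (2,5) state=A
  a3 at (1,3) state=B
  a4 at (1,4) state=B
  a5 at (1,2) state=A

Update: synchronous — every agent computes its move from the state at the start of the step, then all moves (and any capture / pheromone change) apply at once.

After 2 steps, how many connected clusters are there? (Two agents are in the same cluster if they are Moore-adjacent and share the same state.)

4

t=1: a0@(4,2):B a1@(2,4):A a2@(2,5):A a3@(1,3):B a4@(1,4):B a5@(0,0):A
t=2: (unchanged — steady state)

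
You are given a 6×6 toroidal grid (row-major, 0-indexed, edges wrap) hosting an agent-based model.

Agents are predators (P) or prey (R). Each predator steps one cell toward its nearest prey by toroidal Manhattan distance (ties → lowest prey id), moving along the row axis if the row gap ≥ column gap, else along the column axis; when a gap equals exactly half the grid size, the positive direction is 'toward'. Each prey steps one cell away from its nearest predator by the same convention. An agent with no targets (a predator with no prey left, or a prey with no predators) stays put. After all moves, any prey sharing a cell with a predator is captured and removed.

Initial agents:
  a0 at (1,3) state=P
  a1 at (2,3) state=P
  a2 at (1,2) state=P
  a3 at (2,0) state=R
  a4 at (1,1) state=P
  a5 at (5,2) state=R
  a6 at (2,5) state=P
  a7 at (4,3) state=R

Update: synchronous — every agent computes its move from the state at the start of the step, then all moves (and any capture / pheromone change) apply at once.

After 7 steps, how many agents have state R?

t=1: a0@(0,3):P a1@(3,3):P a2@(0,2):P a4@(2,1):P a5@(4,2):R a6@(2,0):P a7@(5,3):R
t=2: a0@(5,3):P a1@(4,3):P a2@(5,2):P a4@(3,1):P a6@(3,0):P
t=3: (unchanged — steady state)

0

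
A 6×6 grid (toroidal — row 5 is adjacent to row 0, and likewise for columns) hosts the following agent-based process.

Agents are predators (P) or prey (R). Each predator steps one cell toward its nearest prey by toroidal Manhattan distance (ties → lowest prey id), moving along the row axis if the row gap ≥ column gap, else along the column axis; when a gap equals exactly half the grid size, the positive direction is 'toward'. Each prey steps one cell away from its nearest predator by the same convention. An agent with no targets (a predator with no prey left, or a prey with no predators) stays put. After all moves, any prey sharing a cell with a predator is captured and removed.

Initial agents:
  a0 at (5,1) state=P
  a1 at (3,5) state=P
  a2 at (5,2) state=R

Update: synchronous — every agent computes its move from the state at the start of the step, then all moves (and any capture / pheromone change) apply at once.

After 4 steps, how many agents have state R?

1

t=1: a0@(5,2):P a1@(3,0):P a2@(5,3):R
t=2: a0@(5,3):P a1@(3,1):P a2@(5,4):R
t=3: a0@(5,4):P a1@(3,2):P a2@(5,5):R
t=4: a0@(5,5):P a1@(3,3):P a2@(5,0):R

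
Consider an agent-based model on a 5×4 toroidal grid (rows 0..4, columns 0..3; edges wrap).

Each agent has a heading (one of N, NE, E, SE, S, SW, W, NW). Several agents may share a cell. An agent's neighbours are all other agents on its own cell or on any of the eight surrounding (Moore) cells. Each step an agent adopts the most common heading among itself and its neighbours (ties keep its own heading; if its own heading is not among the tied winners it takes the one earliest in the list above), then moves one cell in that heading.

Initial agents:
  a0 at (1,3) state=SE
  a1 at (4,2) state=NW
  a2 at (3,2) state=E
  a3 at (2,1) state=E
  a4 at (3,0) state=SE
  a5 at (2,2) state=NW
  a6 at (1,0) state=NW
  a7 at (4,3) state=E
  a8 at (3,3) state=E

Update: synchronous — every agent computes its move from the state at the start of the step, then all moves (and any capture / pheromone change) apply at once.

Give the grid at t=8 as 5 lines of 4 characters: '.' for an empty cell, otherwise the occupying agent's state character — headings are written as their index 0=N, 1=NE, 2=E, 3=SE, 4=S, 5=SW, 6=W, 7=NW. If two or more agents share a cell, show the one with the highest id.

....
....
.22.
2.22
2.22

t=1: a0@(0,2):NW a1@(4,3):E a2@(3,3):E a3@(2,2):E a4@(3,1):E a5@(2,3):E a6@(0,3):NW a7@(4,0):E a8@(3,0):E
t=2: a0@(4,1):NW a1@(4,0):E a2@(3,0):E a3@(2,3):E a4@(3,2):E a5@(2,0):E a6@(4,2):NW a7@(4,1):E a8@(3,1):E
t=3: a0@(4,2):E a1@(4,1):E a2@(3,1):E a3@(2,0):E a4@(3,3):E a5@(2,1):E a6@(4,3):E a7@(4,2):E a8@(3,2):E
t=4: a0@(4,3):E a1@(4,2):E a2@(3,2):E a3@(2,1):E a4@(3,0):E a5@(2,2):E a6@(4,0):E a7@(4,3):E a8@(3,3):E
t=5: a0@(4,0):E a1@(4,3):E a2@(3,3):E a3@(2,2):E a4@(3,1):E a5@(2,3):E a6@(4,1):E a7@(4,0):E a8@(3,0):E
t=6: a0@(4,1):E a1@(4,0):E a2@(3,0):E a3@(2,3):E a4@(3,2):E a5@(2,0):E a6@(4,2):E a7@(4,1):E a8@(3,1):E
t=7: a0@(4,2):E a1@(4,1):E a2@(3,1):E a3@(2,0):E a4@(3,3):E a5@(2,1):E a6@(4,3):E a7@(4,2):E a8@(3,2):E
t=8: a0@(4,3):E a1@(4,2):E a2@(3,2):E a3@(2,1):E a4@(3,0):E a5@(2,2):E a6@(4,0):E a7@(4,3):E a8@(3,3):E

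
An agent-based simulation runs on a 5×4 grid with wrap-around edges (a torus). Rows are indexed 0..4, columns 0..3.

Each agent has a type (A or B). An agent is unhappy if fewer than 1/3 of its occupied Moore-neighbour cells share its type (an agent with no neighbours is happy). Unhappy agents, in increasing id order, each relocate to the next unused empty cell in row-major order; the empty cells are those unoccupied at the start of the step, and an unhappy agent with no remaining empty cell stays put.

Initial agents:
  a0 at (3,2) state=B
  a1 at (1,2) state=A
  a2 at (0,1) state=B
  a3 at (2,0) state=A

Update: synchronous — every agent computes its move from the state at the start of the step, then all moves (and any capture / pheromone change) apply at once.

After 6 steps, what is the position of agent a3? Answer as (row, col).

t=1: a0@(3,2):B a1@(0,0):A a2@(0,2):B a3@(2,0):A
t=2: (unchanged — steady state)

(2, 0)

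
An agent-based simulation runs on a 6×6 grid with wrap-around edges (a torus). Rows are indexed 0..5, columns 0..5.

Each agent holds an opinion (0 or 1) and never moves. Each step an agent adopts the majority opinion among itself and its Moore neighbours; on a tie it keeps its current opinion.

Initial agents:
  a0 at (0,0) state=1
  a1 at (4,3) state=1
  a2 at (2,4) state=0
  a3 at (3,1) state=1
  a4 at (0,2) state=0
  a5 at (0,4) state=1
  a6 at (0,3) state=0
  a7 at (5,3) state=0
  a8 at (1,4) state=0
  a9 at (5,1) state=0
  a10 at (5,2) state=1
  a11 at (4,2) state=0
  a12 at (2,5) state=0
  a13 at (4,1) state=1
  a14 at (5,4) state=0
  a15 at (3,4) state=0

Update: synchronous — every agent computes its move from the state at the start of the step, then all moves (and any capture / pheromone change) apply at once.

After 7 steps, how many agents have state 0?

15

t=1: a0@(0,0):1 a1@(4,3):0 a2@(2,4):0 a3@(3,1):1 a4@(0,2):0 a5@(0,4):0 a6@(0,3):0 a7@(5,3):0 a8@(1,4):0 a9@(5,1):0 a10@(5,2):0 a11@(4,2):1 a12@(2,5):0 a13@(4,1):1 a14@(5,4):0 a15@(3,4):0
t=2: a0@(0,0):1 a1@(4,3):0 a2@(2,4):0 a3@(3,1):1 a4@(0,2):0 a5@(0,4):0 a6@(0,3):0 a7@(5,3):0 a8@(1,4):0 a9@(5,1):0 a10@(5,2):0 a11@(4,2):0 a12@(2,5):0 a13@(4,1):1 a14@(5,4):0 a15@(3,4):0
t=3: a0@(0,0):1 a1@(4,3):0 a2@(2,4):0 a3@(3,1):1 a4@(0,2):0 a5@(0,4):0 a6@(0,3):0 a7@(5,3):0 a8@(1,4):0 a9@(5,1):0 a10@(5,2):0 a11@(4,2):0 a12@(2,5):0 a13@(4,1):0 a14@(5,4):0 a15@(3,4):0
t=4: a0@(0,0):1 a1@(4,3):0 a2@(2,4):0 a3@(3,1):0 a4@(0,2):0 a5@(0,4):0 a6@(0,3):0 a7@(5,3):0 a8@(1,4):0 a9@(5,1):0 a10@(5,2):0 a11@(4,2):0 a12@(2,5):0 a13@(4,1):0 a14@(5,4):0 a15@(3,4):0
t=5: (unchanged — steady state)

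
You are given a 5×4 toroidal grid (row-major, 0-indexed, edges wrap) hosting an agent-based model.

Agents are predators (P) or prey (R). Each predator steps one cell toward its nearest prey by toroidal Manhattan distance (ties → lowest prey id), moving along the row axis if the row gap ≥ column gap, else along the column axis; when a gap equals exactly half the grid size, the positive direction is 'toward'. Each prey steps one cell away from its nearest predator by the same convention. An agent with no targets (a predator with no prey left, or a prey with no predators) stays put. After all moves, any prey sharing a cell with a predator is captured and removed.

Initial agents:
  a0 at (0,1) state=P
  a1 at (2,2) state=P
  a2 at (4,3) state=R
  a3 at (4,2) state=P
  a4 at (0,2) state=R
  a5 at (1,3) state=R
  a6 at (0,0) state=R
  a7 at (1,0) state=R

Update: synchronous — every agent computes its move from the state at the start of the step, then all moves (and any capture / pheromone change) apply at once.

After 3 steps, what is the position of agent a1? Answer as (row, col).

(4, 2)

t=1: a0@(0,2):P a1@(1,2):P a2@(4,0):R a3@(4,3):P a4@(0,3):R a5@(0,3):R a6@(0,3):R a7@(2,0):R
t=2: a0@(0,3):P a1@(0,2):P a2@(4,1):R a3@(4,0):P a4@(0,0):R a5@(0,0):R a6@(0,0):R a7@(2,3):R
t=3: a0@(0,0):P a1@(4,2):P a3@(4,1):P a4@(0,1):R a5@(0,1):R a6@(0,1):R a7@(3,3):R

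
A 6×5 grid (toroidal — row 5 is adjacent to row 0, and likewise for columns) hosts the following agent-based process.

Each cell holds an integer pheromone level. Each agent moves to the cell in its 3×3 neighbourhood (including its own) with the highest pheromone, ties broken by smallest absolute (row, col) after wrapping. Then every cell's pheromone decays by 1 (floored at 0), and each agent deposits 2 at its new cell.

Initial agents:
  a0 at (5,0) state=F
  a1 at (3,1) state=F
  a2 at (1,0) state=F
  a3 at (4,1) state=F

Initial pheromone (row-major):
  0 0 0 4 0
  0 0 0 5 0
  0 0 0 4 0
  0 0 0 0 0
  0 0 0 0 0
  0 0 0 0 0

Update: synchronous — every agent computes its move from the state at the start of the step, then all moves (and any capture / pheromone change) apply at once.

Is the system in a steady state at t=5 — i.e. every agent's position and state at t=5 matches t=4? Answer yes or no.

t=1: a0@(0,0) a1@(2,0) a2@(0,0) a3@(3,0) | pheromone: 4 0 0 3 0 / 0 0 0 4 0 / 2 0 0 3 0 / 2 0 0 0 0 / 0 0 0 0 0 / 0 0 0 0 0
t=2: a0@(0,0) a1@(2,0) a2@(0,0) a3@(2,0) | pheromone: 7 0 0 2 0 / 0 0 0 3 0 / 5 0 0 2 0 / 1 0 0 0 0 / 0 0 0 0 0 / 0 0 0 0 0
t=3: a0@(0,0) a1@(2,0) a2@(0,0) a3@(2,0) | pheromone: 10 0 0 1 0 / 0 0 0 2 0 / 8 0 0 1 0 / 0 0 0 0 0 / 0 0 0 0 0 / 0 0 0 0 0
t=4: a0@(0,0) a1@(2,0) a2@(0,0) a3@(2,0) | pheromone: 13 0 0 0 0 / 0 0 0 1 0 / 11 0 0 0 0 / 0 0 0 0 0 / 0 0 0 0 0 / 0 0 0 0 0
t=5: a0@(0,0) a1@(2,0) a2@(0,0) a3@(2,0) | pheromone: 16 0 0 0 0 / 0 0 0 0 0 / 14 0 0 0 0 / 0 0 0 0 0 / 0 0 0 0 0 / 0 0 0 0 0

yes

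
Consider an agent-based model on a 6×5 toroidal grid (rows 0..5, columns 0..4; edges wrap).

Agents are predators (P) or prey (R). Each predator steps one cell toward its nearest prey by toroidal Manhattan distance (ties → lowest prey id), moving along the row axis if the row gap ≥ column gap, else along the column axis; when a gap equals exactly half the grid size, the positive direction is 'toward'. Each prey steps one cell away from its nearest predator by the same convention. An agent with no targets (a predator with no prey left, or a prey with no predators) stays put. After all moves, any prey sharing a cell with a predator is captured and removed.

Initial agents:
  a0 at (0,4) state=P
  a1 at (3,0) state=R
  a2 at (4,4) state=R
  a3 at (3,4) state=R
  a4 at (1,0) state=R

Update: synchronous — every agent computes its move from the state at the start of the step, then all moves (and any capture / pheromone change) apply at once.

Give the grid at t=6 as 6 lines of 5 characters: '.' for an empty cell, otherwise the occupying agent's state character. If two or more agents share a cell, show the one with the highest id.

....P
.....
.....
R...R
....R
.....

t=1: a0@(5,4):P a1@(2,0):R a2@(3,4):R a3@(2,4):R a4@(2,0):R
t=2: a0@(4,4):P a1@(1,0):R a2@(2,4):R a3@(1,4):R a4@(1,0):R
t=3: a0@(3,4):P a1@(0,0):R a2@(1,4):R a3@(0,4):R a4@(0,0):R
t=4: a0@(2,4):P a1@(5,0):R a2@(0,4):R a3@(5,4):R a4@(5,0):R
t=5: a0@(1,4):P a1@(4,0):R a2@(5,4):R a3@(4,4):R a4@(4,0):R
t=6: a0@(0,4):P a1@(3,0):R a2@(4,4):R a3@(3,4):R a4@(3,0):R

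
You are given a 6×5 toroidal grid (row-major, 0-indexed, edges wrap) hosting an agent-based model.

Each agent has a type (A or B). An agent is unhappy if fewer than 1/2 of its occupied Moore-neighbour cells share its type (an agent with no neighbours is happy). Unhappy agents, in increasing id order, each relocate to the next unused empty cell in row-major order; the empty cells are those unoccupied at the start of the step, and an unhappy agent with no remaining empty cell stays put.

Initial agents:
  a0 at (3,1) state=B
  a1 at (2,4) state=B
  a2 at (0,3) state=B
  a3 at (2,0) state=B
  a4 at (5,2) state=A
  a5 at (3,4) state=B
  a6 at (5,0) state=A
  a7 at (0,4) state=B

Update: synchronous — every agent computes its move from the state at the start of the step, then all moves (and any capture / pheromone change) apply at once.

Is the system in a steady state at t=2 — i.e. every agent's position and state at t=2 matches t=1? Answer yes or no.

yes

t=1: a0@(3,1):B a1@(2,4):B a2@(0,3):B a3@(2,0):B a4@(0,0):A a5@(3,4):B a6@(0,1):A a7@(0,4):B
t=2: (unchanged — steady state)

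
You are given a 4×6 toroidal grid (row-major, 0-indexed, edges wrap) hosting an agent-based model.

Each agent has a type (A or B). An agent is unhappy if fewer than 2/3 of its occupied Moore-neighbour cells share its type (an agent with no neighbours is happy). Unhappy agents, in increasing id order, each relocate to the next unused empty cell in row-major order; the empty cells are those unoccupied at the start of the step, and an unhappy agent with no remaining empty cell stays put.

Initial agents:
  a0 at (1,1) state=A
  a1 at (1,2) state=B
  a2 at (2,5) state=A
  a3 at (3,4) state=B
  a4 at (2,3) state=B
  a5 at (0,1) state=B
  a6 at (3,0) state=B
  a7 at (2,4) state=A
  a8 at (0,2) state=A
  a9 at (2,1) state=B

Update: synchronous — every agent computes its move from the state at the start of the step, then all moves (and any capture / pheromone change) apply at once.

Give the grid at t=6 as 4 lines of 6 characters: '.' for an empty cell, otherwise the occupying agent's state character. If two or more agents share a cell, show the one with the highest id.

t=1: a0@(0,0):A a1@(0,3):B a2@(0,4):A a3@(0,5):B a4@(2,3):B a5@(1,0):B a6@(3,0):B a7@(1,3):A a8@(1,4):A a9@(2,1):B
t=2: a0@(0,1):A a1@(0,2):B a2@(1,1):A a3@(1,2):B a4@(1,5):B a5@(1,0):B a6@(3,0):B a7@(2,0):A a8@(2,2):A a9@(2,1):B
t=3: a0@(0,0):A a1@(0,3):B a2@(0,4):A a3@(0,5):B a4@(1,3):B a5@(1,4):B a6@(2,3):B a7@(2,4):A a8@(2,5):A a9@(3,1):B
t=4: a0@(0,1):A a1@(0,3):B a2@(0,2):A a3@(1,0):B a4@(1,1):B a5@(1,2):B a6@(2,3):B a7@(1,5):A a8@(2,0):A a9@(2,1):B
t=5: a0@(0,0):A a1@(0,4):B a2@(0,5):A a3@(1,3):B a4@(1,4):B a5@(1,2):B a6@(2,3):B a7@(2,2):A a8@(2,4):A a9@(2,1):B
t=6: a0@(0,0):A a1@(0,4):B a2@(0,1):A a3@(1,3):B a4@(0,2):B a5@(1,2):B a6@(0,3):B a7@(1,0):A a8@(1,1):A a9@(1,5):B

AABBB.
AABB.B
......
......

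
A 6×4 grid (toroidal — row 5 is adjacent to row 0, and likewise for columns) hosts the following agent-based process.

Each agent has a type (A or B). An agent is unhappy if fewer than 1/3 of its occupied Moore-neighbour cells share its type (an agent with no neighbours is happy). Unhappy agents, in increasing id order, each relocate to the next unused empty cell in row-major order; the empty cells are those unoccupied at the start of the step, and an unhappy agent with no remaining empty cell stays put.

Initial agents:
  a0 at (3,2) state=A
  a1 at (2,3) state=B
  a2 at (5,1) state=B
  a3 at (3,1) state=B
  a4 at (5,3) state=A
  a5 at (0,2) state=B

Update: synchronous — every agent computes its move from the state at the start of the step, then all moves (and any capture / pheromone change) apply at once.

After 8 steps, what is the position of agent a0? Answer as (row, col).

t=1: a0@(0,0):A a1@(0,1):B a2@(5,1):B a3@(0,3):B a4@(1,0):A a5@(0,2):B
t=2: a0@(1,1):A a1@(0,1):B a2@(5,1):B a3@(0,3):B a4@(1,0):A a5@(0,2):B
t=3: (unchanged — steady state)

(1, 1)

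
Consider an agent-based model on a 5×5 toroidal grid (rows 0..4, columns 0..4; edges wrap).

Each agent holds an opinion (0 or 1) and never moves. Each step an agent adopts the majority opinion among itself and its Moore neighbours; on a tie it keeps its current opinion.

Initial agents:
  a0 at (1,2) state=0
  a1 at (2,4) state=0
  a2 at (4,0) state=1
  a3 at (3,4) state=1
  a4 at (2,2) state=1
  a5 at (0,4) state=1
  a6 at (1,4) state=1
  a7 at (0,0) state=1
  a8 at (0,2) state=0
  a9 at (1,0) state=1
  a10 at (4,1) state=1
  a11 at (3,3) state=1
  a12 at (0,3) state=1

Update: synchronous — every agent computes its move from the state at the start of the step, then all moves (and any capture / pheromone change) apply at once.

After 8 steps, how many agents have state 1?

11

t=1: a0@(1,2):0 a1@(2,4):1 a2@(4,0):1 a3@(3,4):1 a4@(2,2):1 a5@(0,4):1 a6@(1,4):1 a7@(0,0):1 a8@(0,2):0 a9@(1,0):1 a10@(4,1):1 a11@(3,3):1 a12@(0,3):1
t=2: (unchanged — steady state)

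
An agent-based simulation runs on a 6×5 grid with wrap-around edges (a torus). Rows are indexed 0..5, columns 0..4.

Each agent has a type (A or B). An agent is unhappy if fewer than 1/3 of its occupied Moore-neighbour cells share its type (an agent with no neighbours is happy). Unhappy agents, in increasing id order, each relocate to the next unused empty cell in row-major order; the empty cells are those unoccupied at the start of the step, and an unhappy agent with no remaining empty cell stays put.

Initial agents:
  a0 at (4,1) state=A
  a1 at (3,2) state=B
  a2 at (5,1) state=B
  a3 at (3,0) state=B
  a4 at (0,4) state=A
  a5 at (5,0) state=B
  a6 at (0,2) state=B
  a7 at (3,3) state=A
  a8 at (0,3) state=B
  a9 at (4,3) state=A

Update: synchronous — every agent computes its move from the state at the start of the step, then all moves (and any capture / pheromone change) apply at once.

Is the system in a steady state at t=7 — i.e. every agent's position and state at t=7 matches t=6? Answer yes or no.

no

t=1: a0@(0,0):A a1@(0,1):B a2@(5,1):B a3@(1,0):B a4@(1,1):A a5@(5,0):B a6@(0,2):B a7@(3,3):A a8@(0,3):B a9@(4,3):A
t=2: a0@(0,4):A a1@(0,1):B a2@(5,1):B a3@(1,0):B a4@(1,2):A a5@(5,0):B a6@(0,2):B a7@(3,3):A a8@(0,3):B a9@(4,3):A
t=3: a0@(0,0):A a1@(0,1):B a2@(5,1):B a3@(1,0):B a4@(1,1):A a5@(5,0):B a6@(0,2):B a7@(3,3):A a8@(0,3):B a9@(4,3):A
t=4: a0@(0,4):A a1@(0,1):B a2@(5,1):B a3@(1,0):B a4@(1,2):A a5@(5,0):B a6@(0,2):B a7@(3,3):A a8@(0,3):B a9@(4,3):A
t=5: a0@(0,0):A a1@(0,1):B a2@(5,1):B a3@(1,0):B a4@(1,1):A a5@(5,0):B a6@(0,2):B a7@(3,3):A a8@(0,3):B a9@(4,3):A
t=6: a0@(0,4):A a1@(0,1):B a2@(5,1):B a3@(1,0):B a4@(1,2):A a5@(5,0):B a6@(0,2):B a7@(3,3):A a8@(0,3):B a9@(4,3):A
t=7: a0@(0,0):A a1@(0,1):B a2@(5,1):B a3@(1,0):B a4@(1,1):A a5@(5,0):B a6@(0,2):B a7@(3,3):A a8@(0,3):B a9@(4,3):A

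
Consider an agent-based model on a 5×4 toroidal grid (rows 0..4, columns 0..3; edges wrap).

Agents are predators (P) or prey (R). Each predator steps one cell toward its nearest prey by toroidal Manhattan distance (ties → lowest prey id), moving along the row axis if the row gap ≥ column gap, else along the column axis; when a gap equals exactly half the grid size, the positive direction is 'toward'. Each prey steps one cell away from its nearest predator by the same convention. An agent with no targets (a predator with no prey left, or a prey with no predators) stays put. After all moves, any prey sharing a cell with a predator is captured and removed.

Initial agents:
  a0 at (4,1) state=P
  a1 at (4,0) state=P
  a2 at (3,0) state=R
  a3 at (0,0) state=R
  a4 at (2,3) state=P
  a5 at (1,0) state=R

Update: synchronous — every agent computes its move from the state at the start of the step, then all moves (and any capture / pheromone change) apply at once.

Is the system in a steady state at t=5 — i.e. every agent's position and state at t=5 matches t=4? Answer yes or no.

t=1: a0@(3,1):P a1@(3,0):P a2@(2,0):R a3@(1,0):R a4@(3,3):P a5@(2,0):R
t=2: a0@(2,1):P a1@(2,0):P a2@(1,0):R a3@(0,0):R a4@(2,3):P a5@(1,0):R
t=3: a0@(1,1):P a1@(1,0):P a2@(0,0):R a3@(4,0):R a4@(1,3):P a5@(0,0):R
t=4: a0@(0,1):P a1@(0,0):P a2@(4,0):R a3@(3,0):R a4@(0,3):P a5@(4,0):R
t=5: a0@(4,1):P a1@(4,0):P a2@(3,0):R a3@(2,0):R a4@(4,3):P a5@(3,0):R

no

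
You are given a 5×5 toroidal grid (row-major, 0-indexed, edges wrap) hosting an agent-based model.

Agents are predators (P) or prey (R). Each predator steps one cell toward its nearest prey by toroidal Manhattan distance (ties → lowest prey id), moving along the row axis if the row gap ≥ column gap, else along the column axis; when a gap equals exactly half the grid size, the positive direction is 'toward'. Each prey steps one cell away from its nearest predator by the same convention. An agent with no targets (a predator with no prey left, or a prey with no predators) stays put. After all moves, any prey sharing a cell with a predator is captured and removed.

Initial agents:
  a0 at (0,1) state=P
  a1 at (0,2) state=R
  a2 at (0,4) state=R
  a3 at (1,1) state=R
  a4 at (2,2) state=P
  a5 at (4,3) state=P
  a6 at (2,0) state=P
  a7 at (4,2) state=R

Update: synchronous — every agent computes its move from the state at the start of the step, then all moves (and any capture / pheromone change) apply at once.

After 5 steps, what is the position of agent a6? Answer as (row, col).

(0, 0)

t=1: a0@(0,2):P a1@(0,3):R a2@(0,3):R a3@(2,1):R a4@(1,2):P a5@(4,2):P a6@(1,0):P a7@(4,1):R
t=2: a0@(0,3):P a1@(0,4):R a2@(0,4):R a3@(3,1):R a4@(0,2):P a5@(4,1):P a6@(2,0):P a7@(4,0):R
t=3: a0@(0,4):P a1@(0,0):R a2@(0,0):R a3@(2,1):R a4@(0,3):P a5@(3,1):P a6@(3,0):P a7@(4,4):R
t=4: a0@(0,0):P a1@(0,1):R a2@(0,1):R a3@(1,1):R a4@(0,4):P a5@(2,1):P a6@(4,0):P a7@(3,4):R
t=5: a0@(0,1):P a1@(0,2):R a2@(0,2):R a4@(0,0):P a5@(1,1):P a6@(0,0):P a7@(2,4):R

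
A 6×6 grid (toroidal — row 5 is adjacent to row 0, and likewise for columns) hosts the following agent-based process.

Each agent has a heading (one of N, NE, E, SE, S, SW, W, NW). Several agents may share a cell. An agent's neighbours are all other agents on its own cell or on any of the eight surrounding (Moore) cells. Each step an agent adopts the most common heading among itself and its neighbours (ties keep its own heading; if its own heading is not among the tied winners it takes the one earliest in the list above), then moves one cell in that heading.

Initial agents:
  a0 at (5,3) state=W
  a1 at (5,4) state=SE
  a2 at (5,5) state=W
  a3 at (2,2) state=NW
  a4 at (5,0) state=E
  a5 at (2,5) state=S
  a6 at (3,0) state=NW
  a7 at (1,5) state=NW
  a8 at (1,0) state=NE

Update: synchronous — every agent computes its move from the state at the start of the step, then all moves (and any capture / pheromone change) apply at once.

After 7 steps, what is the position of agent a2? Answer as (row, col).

t=1: a0@(5,2):W a1@(5,3):W a2@(5,4):W a3@(1,1):NW a4@(5,1):E a5@(1,4):NW a6@(2,5):NW a7@(0,4):NW a8@(0,1):NE
t=2: a0@(5,1):W a1@(5,2):W a2@(5,3):W a3@(0,0):NW a4@(5,2):E a5@(0,3):NW a6@(1,4):NW a7@(5,3):NW a8@(5,2):NE
t=3: a0@(5,0):W a1@(5,1):W a2@(5,2):W a3@(5,5):NW a4@(5,1):W a5@(5,2):NW a6@(0,3):NW a7@(4,2):NW a8@(5,1):W
t=4: a0@(5,5):W a1@(5,0):W a2@(5,1):W a3@(4,4):NW a4@(5,0):W a5@(5,1):W a6@(5,2):NW a7@(4,1):W a8@(5,0):W
t=5: a0@(5,4):W a1@(5,5):W a2@(5,0):W a3@(3,3):NW a4@(5,5):W a5@(5,0):W a6@(5,1):W a7@(4,0):W a8@(5,5):W
t=6: a0@(5,3):W a1@(5,4):W a2@(5,5):W a3@(2,2):NW a4@(5,4):W a5@(5,5):W a6@(5,0):W a7@(4,5):W a8@(5,4):W
t=7: a0@(5,2):W a1@(5,3):W a2@(5,4):W a3@(1,1):NW a4@(5,3):W a5@(5,4):W a6@(5,5):W a7@(4,4):W a8@(5,3):W

(5, 4)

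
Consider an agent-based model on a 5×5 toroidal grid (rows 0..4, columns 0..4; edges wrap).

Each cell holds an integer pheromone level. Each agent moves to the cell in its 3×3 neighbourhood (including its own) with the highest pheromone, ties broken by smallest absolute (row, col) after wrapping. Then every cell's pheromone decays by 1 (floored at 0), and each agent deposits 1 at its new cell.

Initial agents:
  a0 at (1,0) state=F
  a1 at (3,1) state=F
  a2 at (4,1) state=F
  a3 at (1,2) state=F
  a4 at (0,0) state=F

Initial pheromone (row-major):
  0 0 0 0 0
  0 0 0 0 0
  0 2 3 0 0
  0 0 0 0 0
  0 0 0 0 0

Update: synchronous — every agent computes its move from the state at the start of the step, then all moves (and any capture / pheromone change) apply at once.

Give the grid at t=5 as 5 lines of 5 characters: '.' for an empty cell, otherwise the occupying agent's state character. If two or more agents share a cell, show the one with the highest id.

F....
.....
..F..
.....
.....

t=1: a0@(2,1) a1@(2,2) a2@(0,0) a3@(2,2) a4@(0,0) | pheromone: 2 0 0 0 0 / 0 0 0 0 0 / 0 2 4 0 0 / 0 0 0 0 0 / 0 0 0 0 0
t=2: a0@(2,2) a1@(2,2) a2@(0,0) a3@(2,2) a4@(0,0) | pheromone: 3 0 0 0 0 / 0 0 0 0 0 / 0 1 6 0 0 / 0 0 0 0 0 / 0 0 0 0 0
t=3: a0@(2,2) a1@(2,2) a2@(0,0) a3@(2,2) a4@(0,0) | pheromone: 4 0 0 0 0 / 0 0 0 0 0 / 0 0 8 0 0 / 0 0 0 0 0 / 0 0 0 0 0
t=4: a0@(2,2) a1@(2,2) a2@(0,0) a3@(2,2) a4@(0,0) | pheromone: 5 0 0 0 0 / 0 0 0 0 0 / 0 0 10 0 0 / 0 0 0 0 0 / 0 0 0 0 0
t=5: a0@(2,2) a1@(2,2) a2@(0,0) a3@(2,2) a4@(0,0) | pheromone: 6 0 0 0 0 / 0 0 0 0 0 / 0 0 12 0 0 / 0 0 0 0 0 / 0 0 0 0 0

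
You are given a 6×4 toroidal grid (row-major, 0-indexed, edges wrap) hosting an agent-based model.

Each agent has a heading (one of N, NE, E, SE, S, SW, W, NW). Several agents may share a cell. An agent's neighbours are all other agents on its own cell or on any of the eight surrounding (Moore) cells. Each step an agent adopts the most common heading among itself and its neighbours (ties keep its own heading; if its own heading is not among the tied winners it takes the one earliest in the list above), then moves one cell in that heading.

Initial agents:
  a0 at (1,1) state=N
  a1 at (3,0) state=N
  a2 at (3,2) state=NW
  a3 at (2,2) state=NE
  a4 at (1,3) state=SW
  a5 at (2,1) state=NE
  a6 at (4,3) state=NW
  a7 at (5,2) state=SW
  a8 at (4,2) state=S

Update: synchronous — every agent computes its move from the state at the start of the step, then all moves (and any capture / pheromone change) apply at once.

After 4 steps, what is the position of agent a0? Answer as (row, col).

(3, 1)

t=1: a0@(0,2):NE a1@(2,0):N a2@(2,1):NW a3@(1,3):NE a4@(2,2):SW a5@(1,2):NE a6@(3,2):NW a7@(0,1):SW a8@(3,1):NW
t=2: a0@(5,3):NE a1@(1,3):NW a2@(1,0):NW a3@(0,0):NE a4@(1,1):NW a5@(0,3):NE a6@(2,1):NW a7@(5,2):NE a8@(2,0):NW
t=3: a0@(4,0):NE a1@(0,2):NW a2@(0,3):NW a3@(5,1):NE a4@(0,0):NW a5@(5,0):NE a6@(1,0):NW a7@(4,3):NE a8@(1,3):NW
t=4: a0@(3,1):NE a1@(5,1):NW a2@(5,2):NW a3@(4,2):NE a4@(5,3):NW a5@(4,1):NE a6@(0,3):NW a7@(3,0):NE a8@(0,2):NW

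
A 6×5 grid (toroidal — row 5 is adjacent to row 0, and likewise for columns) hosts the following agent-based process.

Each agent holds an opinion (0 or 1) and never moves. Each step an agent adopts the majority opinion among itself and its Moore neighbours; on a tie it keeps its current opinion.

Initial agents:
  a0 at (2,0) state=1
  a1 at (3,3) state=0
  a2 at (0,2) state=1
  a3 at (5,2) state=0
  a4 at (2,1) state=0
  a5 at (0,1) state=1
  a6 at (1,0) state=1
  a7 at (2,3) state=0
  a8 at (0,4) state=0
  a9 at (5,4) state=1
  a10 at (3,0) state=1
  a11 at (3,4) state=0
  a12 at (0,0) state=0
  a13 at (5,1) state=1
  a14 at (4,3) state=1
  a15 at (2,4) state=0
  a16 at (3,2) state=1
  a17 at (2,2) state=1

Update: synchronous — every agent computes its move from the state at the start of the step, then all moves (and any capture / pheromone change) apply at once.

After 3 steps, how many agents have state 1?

11

t=1: a0@(2,0):1 a1@(3,3):0 a2@(0,2):1 a3@(5,2):1 a4@(2,1):1 a5@(0,1):1 a6@(1,0):0 a7@(2,3):0 a8@(0,4):0 a9@(5,4):1 a10@(3,0):0 a11@(3,4):0 a12@(0,0):1 a13@(5,1):1 a14@(4,3):1 a15@(2,4):0 a16@(3,2):1 a17@(2,2):0
t=2: a0@(2,0):0 a1@(3,3):0 a2@(0,2):1 a3@(5,2):1 a4@(2,1):1 a5@(0,1):1 a6@(1,0):1 a7@(2,3):0 a8@(0,4):0 a9@(5,4):1 a10@(3,0):0 a11@(3,4):0 a12@(0,0):1 a13@(5,1):1 a14@(4,3):1 a15@(2,4):0 a16@(3,2):1 a17@(2,2):0
t=3: a0@(2,0):0 a1@(3,3):0 a2@(0,2):1 a3@(5,2):1 a4@(2,1):1 a5@(0,1):1 a6@(1,0):1 a7@(2,3):0 a8@(0,4):1 a9@(5,4):1 a10@(3,0):0 a11@(3,4):0 a12@(0,0):1 a13@(5,1):1 a14@(4,3):1 a15@(2,4):0 a16@(3,2):1 a17@(2,2):0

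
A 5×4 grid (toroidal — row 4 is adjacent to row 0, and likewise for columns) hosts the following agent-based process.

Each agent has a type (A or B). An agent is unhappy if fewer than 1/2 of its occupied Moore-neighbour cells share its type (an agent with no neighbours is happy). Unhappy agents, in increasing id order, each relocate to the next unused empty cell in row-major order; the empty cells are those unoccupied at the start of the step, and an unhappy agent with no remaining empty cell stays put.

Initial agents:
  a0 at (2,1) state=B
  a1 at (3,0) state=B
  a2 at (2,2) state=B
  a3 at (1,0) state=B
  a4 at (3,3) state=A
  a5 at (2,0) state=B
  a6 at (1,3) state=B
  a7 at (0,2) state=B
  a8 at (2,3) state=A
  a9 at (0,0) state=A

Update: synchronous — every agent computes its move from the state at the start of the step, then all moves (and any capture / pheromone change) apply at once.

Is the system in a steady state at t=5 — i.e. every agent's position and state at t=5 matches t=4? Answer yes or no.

t=1: a0@(2,1):B a1@(3,0):B a2@(2,2):B a3@(1,0):B a4@(0,1):A a5@(2,0):B a6@(1,3):B a7@(0,2):B a8@(0,3):A a9@(1,1):A
t=2: a0@(2,1):B a1@(3,0):B a2@(2,2):B a3@(1,0):B a4@(0,0):A a5@(2,0):B a6@(1,3):B a7@(1,2):B a8@(2,3):A a9@(3,1):A
t=3: a0@(2,1):B a1@(3,0):B a2@(2,2):B a3@(1,0):B a4@(0,1):A a5@(2,0):B a6@(1,3):B a7@(1,2):B a8@(0,2):A a9@(0,3):A
t=4: a0@(2,1):B a1@(3,0):B a2@(2,2):B a3@(1,0):B a4@(0,0):A a5@(2,0):B a6@(1,3):B a7@(1,2):B a8@(0,2):A a9@(1,1):A
t=5: a0@(2,1):B a1@(3,0):B a2@(2,2):B a3@(1,0):B a4@(0,1):A a5@(2,0):B a6@(1,3):B a7@(1,2):B a8@(0,3):A a9@(2,3):A

no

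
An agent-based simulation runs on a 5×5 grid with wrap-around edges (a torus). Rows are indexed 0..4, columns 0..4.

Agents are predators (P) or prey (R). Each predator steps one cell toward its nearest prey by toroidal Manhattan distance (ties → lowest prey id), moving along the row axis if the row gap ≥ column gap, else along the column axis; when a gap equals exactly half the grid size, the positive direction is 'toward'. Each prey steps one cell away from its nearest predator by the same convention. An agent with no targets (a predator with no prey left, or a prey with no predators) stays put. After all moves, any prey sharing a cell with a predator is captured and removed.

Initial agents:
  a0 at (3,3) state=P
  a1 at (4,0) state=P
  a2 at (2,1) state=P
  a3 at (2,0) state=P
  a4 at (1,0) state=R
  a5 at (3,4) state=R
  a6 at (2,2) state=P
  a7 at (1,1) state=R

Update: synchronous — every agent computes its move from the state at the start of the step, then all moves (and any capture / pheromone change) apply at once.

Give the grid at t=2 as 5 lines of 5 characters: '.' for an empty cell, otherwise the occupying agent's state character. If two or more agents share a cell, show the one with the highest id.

t=1: a0@(3,4):P a1@(0,0):P a2@(1,1):P a3@(1,0):P a5@(3,0):R a6@(1,2):P a7@(0,1):R
t=2: a0@(3,0):P a1@(0,1):P a2@(0,1):P a3@(2,0):P a5@(3,1):R a6@(0,2):P

.PP..
.....
P....
PR...
.....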